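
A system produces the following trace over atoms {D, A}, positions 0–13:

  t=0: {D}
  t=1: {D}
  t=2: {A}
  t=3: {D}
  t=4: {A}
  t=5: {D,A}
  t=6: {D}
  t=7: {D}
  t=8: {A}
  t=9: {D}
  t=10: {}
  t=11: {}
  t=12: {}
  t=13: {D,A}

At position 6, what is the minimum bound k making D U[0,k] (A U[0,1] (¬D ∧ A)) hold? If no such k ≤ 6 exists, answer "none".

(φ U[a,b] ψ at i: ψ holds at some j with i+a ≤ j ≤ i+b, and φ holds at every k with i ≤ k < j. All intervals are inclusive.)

2

Need earliest j ≥ 6 with (A U[0,1] (¬D ∧ A)), and D at every k in [6,j-1].
  j=6: rhs fails.
  j=7: rhs fails.
  j=8: rhs holds; lhs holds on [6,7]. k = 2.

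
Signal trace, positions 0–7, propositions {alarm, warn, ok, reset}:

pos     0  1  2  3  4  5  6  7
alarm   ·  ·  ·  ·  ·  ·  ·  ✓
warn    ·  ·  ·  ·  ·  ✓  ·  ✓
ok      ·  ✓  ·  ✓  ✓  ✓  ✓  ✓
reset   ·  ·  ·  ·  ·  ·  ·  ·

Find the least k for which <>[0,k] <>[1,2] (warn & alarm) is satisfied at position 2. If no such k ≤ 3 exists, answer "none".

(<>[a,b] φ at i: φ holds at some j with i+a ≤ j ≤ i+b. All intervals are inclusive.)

3

Scan j = 2,3,… for <>[1,2] (warn & alarm):
  j=2: fails
  j=3: fails
  j=4: fails
  j=5: holds
First hit at j=5, so smallest k = 5-2 = 3.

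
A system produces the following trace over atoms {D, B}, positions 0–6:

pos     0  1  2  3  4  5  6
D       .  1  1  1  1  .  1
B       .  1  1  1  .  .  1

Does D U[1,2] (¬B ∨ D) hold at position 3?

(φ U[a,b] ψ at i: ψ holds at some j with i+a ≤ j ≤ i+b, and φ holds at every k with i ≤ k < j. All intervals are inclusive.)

Holds

Need some j in [4,5] with (¬B ∨ D), and D at every k in [3,j-1].
  j=4: (¬B ∨ D) holds; D holds at every k in [3,3] → satisfied.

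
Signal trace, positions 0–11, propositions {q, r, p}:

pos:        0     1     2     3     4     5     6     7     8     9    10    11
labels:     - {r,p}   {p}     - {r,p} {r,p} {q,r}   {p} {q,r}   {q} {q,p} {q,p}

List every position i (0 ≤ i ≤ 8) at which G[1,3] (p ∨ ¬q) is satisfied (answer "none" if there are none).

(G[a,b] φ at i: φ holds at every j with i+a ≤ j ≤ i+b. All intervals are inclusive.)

0, 1, 2

Evaluate at each i in [0,8]:
  i=0: ✓ (all of [1,3])
  i=1: ✓ (all of [2,4])
  i=2: ✓ (all of [3,5])
  i=3: ✗ (fails at j=6)
  i=4: ✗ (fails at j=6)
  i=5: ✗ (fails at j=6)
  i=6: ✗ (fails at j=8)
  i=7: ✗ (fails at j=8)
  i=8: ✗ (fails at j=9)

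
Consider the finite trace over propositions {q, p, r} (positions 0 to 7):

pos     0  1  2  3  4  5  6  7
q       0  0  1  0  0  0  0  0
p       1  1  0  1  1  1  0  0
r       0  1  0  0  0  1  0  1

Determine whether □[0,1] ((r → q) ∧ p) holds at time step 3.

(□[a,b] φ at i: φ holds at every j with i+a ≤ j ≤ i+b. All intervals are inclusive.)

Check ((r → q) ∧ p) at every j in [3,4]:
  j=3: true
  j=4: true
All positions satisfy it → formula holds.

Holds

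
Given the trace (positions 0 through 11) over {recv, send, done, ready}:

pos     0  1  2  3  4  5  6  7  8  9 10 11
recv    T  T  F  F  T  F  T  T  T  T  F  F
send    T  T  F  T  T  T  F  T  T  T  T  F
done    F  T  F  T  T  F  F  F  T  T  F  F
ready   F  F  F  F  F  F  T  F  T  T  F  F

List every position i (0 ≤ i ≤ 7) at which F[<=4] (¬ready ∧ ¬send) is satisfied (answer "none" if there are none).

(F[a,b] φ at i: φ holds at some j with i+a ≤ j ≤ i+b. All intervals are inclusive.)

0, 1, 2, 7

Evaluate at each i in [0,7]:
  i=0: ✓ (witness j=2)
  i=1: ✓ (witness j=2)
  i=2: ✓ (witness j=2)
  i=3: ✗ (none in [3,7])
  i=4: ✗ (none in [4,8])
  i=5: ✗ (none in [5,9])
  i=6: ✗ (none in [6,10])
  i=7: ✓ (witness j=11)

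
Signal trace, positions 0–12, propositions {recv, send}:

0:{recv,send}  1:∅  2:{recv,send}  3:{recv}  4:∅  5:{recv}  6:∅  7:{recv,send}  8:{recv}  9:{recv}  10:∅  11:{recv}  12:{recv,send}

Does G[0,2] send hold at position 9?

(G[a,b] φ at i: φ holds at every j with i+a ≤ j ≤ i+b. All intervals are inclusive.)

No

Check send at every j in [9,11]:
  j=9: false
  j=10: false
  j=11: false
Fails at j=9 → formula fails.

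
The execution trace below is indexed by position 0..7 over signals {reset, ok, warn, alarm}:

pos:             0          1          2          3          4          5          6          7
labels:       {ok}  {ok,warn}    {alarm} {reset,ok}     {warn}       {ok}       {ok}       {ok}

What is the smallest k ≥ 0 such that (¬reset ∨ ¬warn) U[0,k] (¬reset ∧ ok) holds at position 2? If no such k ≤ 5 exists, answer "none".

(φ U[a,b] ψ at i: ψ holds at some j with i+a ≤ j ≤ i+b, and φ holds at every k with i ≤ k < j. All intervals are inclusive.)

Need earliest j ≥ 2 with (¬reset ∧ ok), and (¬reset ∨ ¬warn) at every k in [2,j-1].
  j=2: rhs fails.
  j=3: rhs fails.
  j=4: rhs fails.
  j=5: rhs holds; lhs holds on [2,4]. k = 3.

3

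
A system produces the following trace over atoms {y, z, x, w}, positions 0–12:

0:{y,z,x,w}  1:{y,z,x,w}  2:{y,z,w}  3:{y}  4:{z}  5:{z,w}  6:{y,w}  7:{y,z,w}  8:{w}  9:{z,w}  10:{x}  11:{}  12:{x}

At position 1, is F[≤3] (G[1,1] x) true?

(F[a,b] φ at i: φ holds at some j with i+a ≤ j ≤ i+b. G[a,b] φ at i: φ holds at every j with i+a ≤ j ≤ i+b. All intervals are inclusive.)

Check G[1,1] x at each j in [1,4]:
  j=1: fails at 2
  j=2: fails at 3
  j=3: fails at 4
  j=4: fails at 5
No position in the window satisfies it → formula fails.

False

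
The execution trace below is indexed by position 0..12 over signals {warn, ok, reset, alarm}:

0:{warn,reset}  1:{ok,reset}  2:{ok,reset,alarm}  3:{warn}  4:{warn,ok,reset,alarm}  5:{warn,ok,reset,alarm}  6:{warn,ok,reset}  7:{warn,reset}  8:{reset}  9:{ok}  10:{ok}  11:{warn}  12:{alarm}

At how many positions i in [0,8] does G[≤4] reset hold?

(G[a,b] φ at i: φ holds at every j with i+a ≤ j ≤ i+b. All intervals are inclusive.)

1

Evaluate at each i in [0,8]:
  i=0: ✗ (fails at j=3)
  i=1: ✗ (fails at j=3)
  i=2: ✗ (fails at j=3)
  i=3: ✗ (fails at j=3)
  i=4: ✓ (all of [4,8])
  i=5: ✗ (fails at j=9)
  i=6: ✗ (fails at j=9)
  i=7: ✗ (fails at j=9)
  i=8: ✗ (fails at j=9)
Positions where it holds: {4} → 1.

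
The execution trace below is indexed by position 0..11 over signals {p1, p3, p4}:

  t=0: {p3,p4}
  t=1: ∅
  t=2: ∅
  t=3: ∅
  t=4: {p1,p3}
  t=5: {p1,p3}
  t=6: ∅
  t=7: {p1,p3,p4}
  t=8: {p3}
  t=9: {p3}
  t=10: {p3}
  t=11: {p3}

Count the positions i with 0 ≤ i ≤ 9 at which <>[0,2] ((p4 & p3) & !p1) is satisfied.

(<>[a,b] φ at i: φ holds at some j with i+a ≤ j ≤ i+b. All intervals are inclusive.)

Evaluate at each i in [0,9]:
  i=0: ✓ (witness j=0)
  i=1: ✗ (none in [1,3])
  i=2: ✗ (none in [2,4])
  i=3: ✗ (none in [3,5])
  i=4: ✗ (none in [4,6])
  i=5: ✗ (none in [5,7])
  i=6: ✗ (none in [6,8])
  i=7: ✗ (none in [7,9])
  i=8: ✗ (none in [8,10])
  i=9: ✗ (none in [9,11])
Positions where it holds: {0} → 1.

1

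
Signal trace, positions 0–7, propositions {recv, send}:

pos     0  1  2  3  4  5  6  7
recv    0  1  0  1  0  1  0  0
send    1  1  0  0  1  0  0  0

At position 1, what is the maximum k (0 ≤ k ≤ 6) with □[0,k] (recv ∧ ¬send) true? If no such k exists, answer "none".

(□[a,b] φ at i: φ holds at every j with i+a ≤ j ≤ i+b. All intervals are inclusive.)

none

(recv ∧ ¬send) must hold from j=1 onward; find where it first fails.
  j=1: fails → no k works.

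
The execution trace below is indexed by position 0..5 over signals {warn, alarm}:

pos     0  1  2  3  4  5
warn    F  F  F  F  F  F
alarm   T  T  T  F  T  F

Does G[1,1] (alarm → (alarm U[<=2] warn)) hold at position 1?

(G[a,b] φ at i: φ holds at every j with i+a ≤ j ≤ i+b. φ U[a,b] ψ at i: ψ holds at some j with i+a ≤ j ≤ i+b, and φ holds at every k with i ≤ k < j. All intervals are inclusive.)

Does not hold

Check (alarm → (alarm U[<=2] warn)) at every j in [2,2]:
  j=2: antecedent true; consequent fails → ✗
Fails at j=2 → formula fails.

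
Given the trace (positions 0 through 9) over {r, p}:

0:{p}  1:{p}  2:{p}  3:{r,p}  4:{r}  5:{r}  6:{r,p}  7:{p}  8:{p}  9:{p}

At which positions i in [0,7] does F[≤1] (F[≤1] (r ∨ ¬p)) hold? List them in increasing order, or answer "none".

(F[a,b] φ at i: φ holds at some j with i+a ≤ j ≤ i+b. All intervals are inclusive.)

1, 2, 3, 4, 5, 6

Evaluate at each i in [0,7]:
  i=0: ✗ (none in [0,1])
  i=1: ✓ (witness j=2)
  i=2: ✓ (witness j=2)
  i=3: ✓ (witness j=3)
  i=4: ✓ (witness j=4)
  i=5: ✓ (witness j=5)
  i=6: ✓ (witness j=6)
  i=7: ✗ (none in [7,8])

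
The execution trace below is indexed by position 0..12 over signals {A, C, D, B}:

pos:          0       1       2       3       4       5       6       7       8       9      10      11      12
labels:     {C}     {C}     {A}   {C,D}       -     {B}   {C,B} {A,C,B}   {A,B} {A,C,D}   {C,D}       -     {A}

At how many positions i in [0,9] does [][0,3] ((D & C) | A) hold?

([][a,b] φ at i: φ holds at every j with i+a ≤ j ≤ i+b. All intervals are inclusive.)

Evaluate at each i in [0,9]:
  i=0: ✗ (fails at j=0)
  i=1: ✗ (fails at j=1)
  i=2: ✗ (fails at j=4)
  i=3: ✗ (fails at j=4)
  i=4: ✗ (fails at j=4)
  i=5: ✗ (fails at j=5)
  i=6: ✗ (fails at j=6)
  i=7: ✓ (all of [7,10])
  i=8: ✗ (fails at j=11)
  i=9: ✗ (fails at j=11)
Positions where it holds: {7} → 1.

1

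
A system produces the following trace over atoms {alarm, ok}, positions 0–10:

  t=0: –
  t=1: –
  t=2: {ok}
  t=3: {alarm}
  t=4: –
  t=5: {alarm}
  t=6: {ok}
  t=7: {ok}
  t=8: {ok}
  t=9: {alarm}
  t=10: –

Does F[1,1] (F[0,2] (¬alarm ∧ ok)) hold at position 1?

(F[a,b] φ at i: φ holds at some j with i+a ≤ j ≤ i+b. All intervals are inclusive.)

True

Check F[0,2] (¬alarm ∧ ok) at each j in [2,2]:
  j=2: holds (witness at 2)
Found at j=2 → formula holds.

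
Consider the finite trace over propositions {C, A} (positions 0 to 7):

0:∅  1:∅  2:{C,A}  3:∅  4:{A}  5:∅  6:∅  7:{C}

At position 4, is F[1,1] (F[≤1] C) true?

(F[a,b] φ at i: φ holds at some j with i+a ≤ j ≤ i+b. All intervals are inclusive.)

Check F[≤1] C at each j in [5,5]:
  j=5: fails (none in [5,6])
No position in the window satisfies it → formula fails.

False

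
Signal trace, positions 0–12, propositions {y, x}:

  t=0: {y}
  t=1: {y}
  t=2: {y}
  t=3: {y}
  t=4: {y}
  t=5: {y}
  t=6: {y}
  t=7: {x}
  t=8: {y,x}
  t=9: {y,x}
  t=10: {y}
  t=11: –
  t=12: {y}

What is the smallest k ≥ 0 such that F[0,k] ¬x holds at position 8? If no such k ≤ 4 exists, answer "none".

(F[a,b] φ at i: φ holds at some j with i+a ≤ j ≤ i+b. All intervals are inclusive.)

2

Scan j = 8,9,… for ¬x:
  j=8: fails
  j=9: fails
  j=10: holds
First hit at j=10, so smallest k = 10-8 = 2.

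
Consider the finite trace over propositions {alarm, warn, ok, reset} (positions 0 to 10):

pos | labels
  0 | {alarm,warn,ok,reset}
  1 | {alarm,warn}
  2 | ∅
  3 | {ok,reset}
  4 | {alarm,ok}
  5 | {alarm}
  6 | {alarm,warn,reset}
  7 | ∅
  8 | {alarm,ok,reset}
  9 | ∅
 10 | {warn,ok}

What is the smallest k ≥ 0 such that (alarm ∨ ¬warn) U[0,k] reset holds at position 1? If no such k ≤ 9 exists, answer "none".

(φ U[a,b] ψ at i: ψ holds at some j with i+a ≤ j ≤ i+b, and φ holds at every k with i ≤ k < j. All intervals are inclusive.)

Need earliest j ≥ 1 with reset, and (alarm ∨ ¬warn) at every k in [1,j-1].
  j=1: rhs fails.
  j=2: rhs fails.
  j=3: rhs holds; lhs holds on [1,2]. k = 2.

2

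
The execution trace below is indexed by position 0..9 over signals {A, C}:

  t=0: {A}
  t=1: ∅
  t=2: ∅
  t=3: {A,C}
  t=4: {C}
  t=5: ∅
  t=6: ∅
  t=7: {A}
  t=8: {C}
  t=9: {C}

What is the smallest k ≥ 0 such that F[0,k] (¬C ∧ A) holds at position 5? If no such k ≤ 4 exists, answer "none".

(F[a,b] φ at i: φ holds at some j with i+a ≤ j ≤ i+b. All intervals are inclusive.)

Scan j = 5,6,… for (¬C ∧ A):
  j=5: fails
  j=6: fails
  j=7: holds
First hit at j=7, so smallest k = 7-5 = 2.

2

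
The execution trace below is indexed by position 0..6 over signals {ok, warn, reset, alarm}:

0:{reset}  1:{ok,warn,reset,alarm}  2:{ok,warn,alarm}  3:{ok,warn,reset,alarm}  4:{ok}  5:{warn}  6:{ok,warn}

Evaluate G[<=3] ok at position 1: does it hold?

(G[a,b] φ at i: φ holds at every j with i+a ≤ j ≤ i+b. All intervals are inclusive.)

Check ok at every j in [1,4]:
  j=1: true
  j=2: true
  j=3: true
  j=4: true
All positions satisfy it → formula holds.

Yes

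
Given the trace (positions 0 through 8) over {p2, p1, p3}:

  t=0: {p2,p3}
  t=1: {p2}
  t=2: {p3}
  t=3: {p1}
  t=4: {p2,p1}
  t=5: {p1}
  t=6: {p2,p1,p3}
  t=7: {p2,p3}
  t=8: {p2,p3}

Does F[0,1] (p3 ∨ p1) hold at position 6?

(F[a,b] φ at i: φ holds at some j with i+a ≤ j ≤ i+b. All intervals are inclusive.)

Holds

Check (p3 ∨ p1) at each j in [6,7]:
  j=6: true
  j=7: true
Found at j=6 → formula holds.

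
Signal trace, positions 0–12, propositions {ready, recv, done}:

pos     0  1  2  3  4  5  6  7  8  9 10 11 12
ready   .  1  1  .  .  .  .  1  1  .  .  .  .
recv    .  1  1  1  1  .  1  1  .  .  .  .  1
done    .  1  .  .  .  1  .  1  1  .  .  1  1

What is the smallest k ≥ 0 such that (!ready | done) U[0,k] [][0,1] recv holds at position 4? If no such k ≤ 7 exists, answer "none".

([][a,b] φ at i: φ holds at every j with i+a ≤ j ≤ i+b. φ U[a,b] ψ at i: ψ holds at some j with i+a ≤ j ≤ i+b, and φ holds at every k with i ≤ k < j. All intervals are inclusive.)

Need earliest j ≥ 4 with [][0,1] recv, and (!ready | done) at every k in [4,j-1].
  j=4: rhs fails.
  j=5: rhs fails.
  j=6: rhs holds; lhs holds on [4,5]. k = 2.

2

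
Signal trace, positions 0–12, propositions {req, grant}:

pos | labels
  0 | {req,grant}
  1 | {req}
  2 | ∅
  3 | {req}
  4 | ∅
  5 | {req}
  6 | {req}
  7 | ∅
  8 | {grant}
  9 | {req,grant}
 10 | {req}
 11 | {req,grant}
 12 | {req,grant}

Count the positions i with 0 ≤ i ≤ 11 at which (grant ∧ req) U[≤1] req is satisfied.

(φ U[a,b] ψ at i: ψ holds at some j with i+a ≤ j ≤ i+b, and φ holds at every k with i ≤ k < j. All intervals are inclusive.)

Evaluate at each i in [0,11]:
  i=0: ✓ (rhs at j=0)
  i=1: ✓ (rhs at j=1)
  i=2: ✗ (lhs fails at k=2 before rhs at j=3)
  i=3: ✓ (rhs at j=3)
  i=4: ✗ (lhs fails at k=4 before rhs at j=5)
  i=5: ✓ (rhs at j=5)
  i=6: ✓ (rhs at j=6)
  i=7: ✗ (no rhs in [7,8])
  i=8: ✗ (lhs fails at k=8 before rhs at j=9)
  i=9: ✓ (rhs at j=9)
  i=10: ✓ (rhs at j=10)
  i=11: ✓ (rhs at j=11)
Positions where it holds: {0, 1, 3, 5, 6, 9, 10, 11} → 8.

8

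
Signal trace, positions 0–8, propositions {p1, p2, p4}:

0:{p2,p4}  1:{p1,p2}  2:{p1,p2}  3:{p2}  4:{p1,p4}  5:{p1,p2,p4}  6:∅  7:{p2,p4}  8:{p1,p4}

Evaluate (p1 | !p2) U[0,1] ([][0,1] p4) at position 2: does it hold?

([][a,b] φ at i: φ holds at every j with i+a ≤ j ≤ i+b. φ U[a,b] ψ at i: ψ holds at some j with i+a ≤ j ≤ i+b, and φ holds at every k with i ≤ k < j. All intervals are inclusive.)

No

Need some j in [2,3] with [][0,1] p4, and (p1 | !p2) at every k in [2,j-1].
  j=2: [][0,1] p4 — fails at 2.
  j=3: [][0,1] p4 — fails at 3.
No j in the window works → until fails.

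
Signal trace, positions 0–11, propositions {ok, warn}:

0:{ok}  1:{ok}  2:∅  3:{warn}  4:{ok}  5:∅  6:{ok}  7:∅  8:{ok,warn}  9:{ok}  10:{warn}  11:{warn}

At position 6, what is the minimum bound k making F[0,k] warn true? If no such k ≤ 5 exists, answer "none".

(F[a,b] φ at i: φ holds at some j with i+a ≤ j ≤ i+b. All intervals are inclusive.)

Scan j = 6,7,… for warn:
  j=6: fails
  j=7: fails
  j=8: holds
First hit at j=8, so smallest k = 8-6 = 2.

2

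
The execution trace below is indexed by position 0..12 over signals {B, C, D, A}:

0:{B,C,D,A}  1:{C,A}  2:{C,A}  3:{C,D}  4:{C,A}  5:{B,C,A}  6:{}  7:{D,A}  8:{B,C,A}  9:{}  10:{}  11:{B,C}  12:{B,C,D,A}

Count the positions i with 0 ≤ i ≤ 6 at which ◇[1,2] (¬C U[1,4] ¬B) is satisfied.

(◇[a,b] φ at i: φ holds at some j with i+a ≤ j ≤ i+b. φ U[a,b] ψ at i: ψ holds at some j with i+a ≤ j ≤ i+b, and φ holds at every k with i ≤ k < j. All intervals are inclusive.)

2

Evaluate at each i in [0,6]:
  i=0: ✗ (none in [1,2])
  i=1: ✗ (none in [2,3])
  i=2: ✗ (none in [3,4])
  i=3: ✗ (none in [4,5])
  i=4: ✓ (witness j=6)
  i=5: ✓ (witness j=6)
  i=6: ✗ (none in [7,8])
Positions where it holds: {4, 5} → 2.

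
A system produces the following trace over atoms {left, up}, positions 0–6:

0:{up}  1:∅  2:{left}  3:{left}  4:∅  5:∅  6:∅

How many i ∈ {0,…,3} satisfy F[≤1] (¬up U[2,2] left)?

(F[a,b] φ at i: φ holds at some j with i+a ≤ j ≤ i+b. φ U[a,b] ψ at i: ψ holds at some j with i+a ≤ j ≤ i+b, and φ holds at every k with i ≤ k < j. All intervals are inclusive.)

2

Evaluate at each i in [0,3]:
  i=0: ✓ (witness j=1)
  i=1: ✓ (witness j=1)
  i=2: ✗ (none in [2,3])
  i=3: ✗ (none in [3,4])
Positions where it holds: {0, 1} → 2.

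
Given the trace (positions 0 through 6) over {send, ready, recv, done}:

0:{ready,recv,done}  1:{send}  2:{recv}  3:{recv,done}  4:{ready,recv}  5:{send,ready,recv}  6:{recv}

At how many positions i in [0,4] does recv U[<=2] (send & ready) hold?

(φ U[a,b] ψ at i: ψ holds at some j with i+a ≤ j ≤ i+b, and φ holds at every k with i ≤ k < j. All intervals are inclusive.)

2

Evaluate at each i in [0,4]:
  i=0: ✗ (no rhs in [0,2])
  i=1: ✗ (no rhs in [1,3])
  i=2: ✗ (no rhs in [2,4])
  i=3: ✓ (rhs at j=5; lhs holds on [3,4])
  i=4: ✓ (rhs at j=5; lhs holds on [4,4])
Positions where it holds: {3, 4} → 2.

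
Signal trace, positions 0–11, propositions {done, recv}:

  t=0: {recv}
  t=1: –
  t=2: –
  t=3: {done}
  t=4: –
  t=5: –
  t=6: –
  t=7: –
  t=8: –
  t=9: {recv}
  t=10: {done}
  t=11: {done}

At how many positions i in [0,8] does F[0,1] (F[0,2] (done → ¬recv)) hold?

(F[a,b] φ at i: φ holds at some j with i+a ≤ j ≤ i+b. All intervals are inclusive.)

9

Evaluate at each i in [0,8]:
  i=0: ✓ (witness j=0)
  i=1: ✓ (witness j=1)
  i=2: ✓ (witness j=2)
  i=3: ✓ (witness j=3)
  i=4: ✓ (witness j=4)
  i=5: ✓ (witness j=5)
  i=6: ✓ (witness j=6)
  i=7: ✓ (witness j=7)
  i=8: ✓ (witness j=8)
Positions where it holds: {0, 1, 2, 3, 4, 5, 6, 7, 8} → 9.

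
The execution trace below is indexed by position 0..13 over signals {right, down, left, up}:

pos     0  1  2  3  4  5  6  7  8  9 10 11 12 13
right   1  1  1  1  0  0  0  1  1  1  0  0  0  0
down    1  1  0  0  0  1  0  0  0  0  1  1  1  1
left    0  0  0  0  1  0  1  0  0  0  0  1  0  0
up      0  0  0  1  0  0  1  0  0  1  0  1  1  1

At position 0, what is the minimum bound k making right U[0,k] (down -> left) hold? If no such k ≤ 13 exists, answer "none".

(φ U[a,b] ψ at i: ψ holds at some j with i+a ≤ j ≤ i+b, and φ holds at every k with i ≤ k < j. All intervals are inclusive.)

Need earliest j ≥ 0 with (down -> left), and right at every k in [0,j-1].
  j=0: rhs fails.
  j=1: rhs fails.
  j=2: rhs holds; lhs holds on [0,1]. k = 2.

2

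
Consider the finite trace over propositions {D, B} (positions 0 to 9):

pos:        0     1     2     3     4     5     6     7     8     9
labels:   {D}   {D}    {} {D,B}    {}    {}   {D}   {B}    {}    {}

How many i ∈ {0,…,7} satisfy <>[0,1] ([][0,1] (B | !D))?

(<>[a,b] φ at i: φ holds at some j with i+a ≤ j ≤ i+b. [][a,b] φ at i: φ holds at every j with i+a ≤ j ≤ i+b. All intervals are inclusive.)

Evaluate at each i in [0,7]:
  i=0: ✗ (none in [0,1])
  i=1: ✓ (witness j=2)
  i=2: ✓ (witness j=2)
  i=3: ✓ (witness j=3)
  i=4: ✓ (witness j=4)
  i=5: ✗ (none in [5,6])
  i=6: ✓ (witness j=7)
  i=7: ✓ (witness j=7)
Positions where it holds: {1, 2, 3, 4, 6, 7} → 6.

6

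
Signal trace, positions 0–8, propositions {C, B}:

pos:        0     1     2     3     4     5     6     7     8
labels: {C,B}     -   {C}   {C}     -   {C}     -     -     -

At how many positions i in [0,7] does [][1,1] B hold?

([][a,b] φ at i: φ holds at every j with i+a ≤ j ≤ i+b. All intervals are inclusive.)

Evaluate at each i in [0,7]:
  i=0: ✗ (fails at j=1)
  i=1: ✗ (fails at j=2)
  i=2: ✗ (fails at j=3)
  i=3: ✗ (fails at j=4)
  i=4: ✗ (fails at j=5)
  i=5: ✗ (fails at j=6)
  i=6: ✗ (fails at j=7)
  i=7: ✗ (fails at j=8)
Positions where it holds: {} → 0.

0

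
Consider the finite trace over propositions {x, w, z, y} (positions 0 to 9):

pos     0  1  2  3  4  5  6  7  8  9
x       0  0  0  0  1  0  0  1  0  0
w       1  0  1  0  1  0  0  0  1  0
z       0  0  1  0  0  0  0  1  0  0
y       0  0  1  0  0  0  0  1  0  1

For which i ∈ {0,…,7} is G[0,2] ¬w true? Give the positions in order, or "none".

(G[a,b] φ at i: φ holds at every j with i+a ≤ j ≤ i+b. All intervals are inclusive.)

5

Evaluate at each i in [0,7]:
  i=0: ✗ (fails at j=0)
  i=1: ✗ (fails at j=2)
  i=2: ✗ (fails at j=2)
  i=3: ✗ (fails at j=4)
  i=4: ✗ (fails at j=4)
  i=5: ✓ (all of [5,7])
  i=6: ✗ (fails at j=8)
  i=7: ✗ (fails at j=8)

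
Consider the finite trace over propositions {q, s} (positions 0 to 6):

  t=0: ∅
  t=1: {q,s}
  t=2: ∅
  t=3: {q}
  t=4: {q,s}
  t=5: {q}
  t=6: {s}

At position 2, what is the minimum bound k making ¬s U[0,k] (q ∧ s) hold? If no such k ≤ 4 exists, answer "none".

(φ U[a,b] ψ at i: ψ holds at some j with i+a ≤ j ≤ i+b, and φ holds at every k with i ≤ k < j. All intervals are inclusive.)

2

Need earliest j ≥ 2 with (q ∧ s), and ¬s at every k in [2,j-1].
  j=2: rhs fails.
  j=3: rhs fails.
  j=4: rhs holds; lhs holds on [2,3]. k = 2.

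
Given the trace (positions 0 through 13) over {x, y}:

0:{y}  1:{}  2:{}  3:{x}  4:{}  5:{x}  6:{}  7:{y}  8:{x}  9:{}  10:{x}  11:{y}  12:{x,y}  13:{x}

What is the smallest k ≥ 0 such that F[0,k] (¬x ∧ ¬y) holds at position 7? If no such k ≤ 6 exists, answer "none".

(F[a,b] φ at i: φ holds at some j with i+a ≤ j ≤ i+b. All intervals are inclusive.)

2

Scan j = 7,8,… for (¬x ∧ ¬y):
  j=7: fails
  j=8: fails
  j=9: holds
First hit at j=9, so smallest k = 9-7 = 2.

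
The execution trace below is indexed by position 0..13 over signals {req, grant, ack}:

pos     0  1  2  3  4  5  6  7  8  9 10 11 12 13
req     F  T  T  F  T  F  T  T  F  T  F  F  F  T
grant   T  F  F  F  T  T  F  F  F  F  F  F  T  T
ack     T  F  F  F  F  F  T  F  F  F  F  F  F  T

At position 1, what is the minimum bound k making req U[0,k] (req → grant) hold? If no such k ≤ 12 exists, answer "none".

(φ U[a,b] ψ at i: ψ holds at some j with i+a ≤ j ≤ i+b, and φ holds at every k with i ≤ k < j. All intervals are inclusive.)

2

Need earliest j ≥ 1 with (req → grant), and req at every k in [1,j-1].
  j=1: rhs fails.
  j=2: rhs fails.
  j=3: rhs holds; lhs holds on [1,2]. k = 2.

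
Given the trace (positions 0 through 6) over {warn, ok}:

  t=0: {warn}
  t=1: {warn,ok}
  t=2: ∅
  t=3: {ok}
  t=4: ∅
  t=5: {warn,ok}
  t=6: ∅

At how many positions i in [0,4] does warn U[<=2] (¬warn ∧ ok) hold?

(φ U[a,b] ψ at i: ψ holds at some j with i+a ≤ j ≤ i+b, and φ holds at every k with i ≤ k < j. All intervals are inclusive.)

Evaluate at each i in [0,4]:
  i=0: ✗ (no rhs in [0,2])
  i=1: ✗ (lhs fails at k=2 before rhs at j=3)
  i=2: ✗ (lhs fails at k=2 before rhs at j=3)
  i=3: ✓ (rhs at j=3)
  i=4: ✗ (no rhs in [4,6])
Positions where it holds: {3} → 1.

1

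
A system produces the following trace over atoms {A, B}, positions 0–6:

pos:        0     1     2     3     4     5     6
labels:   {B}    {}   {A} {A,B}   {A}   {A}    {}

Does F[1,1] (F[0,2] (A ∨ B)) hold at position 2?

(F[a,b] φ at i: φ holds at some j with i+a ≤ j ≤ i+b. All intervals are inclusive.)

Check F[0,2] (A ∨ B) at each j in [3,3]:
  j=3: holds (witness at 3)
Found at j=3 → formula holds.

Holds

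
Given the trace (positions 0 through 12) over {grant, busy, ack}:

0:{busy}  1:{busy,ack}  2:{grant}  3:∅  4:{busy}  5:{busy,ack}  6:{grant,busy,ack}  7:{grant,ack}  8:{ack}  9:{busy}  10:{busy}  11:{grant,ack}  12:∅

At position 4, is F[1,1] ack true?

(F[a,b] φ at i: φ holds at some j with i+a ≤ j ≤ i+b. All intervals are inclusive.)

Yes

Check ack at each j in [5,5]:
  j=5: true
Found at j=5 → formula holds.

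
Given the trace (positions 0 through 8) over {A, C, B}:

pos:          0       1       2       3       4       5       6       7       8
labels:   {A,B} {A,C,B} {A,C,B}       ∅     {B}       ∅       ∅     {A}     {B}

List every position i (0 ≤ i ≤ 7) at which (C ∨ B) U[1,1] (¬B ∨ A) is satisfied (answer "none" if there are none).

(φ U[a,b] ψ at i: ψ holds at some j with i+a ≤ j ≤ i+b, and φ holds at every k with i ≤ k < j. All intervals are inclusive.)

0, 1, 2, 4

Evaluate at each i in [0,7]:
  i=0: ✓ (rhs at j=1; lhs holds on [0,0])
  i=1: ✓ (rhs at j=2; lhs holds on [1,1])
  i=2: ✓ (rhs at j=3; lhs holds on [2,2])
  i=3: ✗ (no rhs in [4,4])
  i=4: ✓ (rhs at j=5; lhs holds on [4,4])
  i=5: ✗ (lhs fails at k=5 before rhs at j=6)
  i=6: ✗ (lhs fails at k=6 before rhs at j=7)
  i=7: ✗ (no rhs in [8,8])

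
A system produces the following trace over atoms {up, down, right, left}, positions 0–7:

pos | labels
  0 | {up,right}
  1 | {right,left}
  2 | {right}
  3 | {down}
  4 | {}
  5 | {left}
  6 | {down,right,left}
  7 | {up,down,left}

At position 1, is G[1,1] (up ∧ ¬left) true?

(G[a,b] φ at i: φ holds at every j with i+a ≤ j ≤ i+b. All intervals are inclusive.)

Check (up ∧ ¬left) at every j in [2,2]:
  j=2: false
Fails at j=2 → formula fails.

False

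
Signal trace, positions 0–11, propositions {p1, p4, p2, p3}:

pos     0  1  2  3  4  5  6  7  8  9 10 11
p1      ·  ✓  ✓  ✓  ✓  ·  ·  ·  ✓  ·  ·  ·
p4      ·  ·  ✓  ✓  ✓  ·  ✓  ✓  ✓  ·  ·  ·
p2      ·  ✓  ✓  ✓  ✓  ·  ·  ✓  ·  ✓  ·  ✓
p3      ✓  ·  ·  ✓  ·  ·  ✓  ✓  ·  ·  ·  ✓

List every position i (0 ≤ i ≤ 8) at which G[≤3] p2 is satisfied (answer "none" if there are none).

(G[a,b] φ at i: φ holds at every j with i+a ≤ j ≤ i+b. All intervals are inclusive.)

1

Evaluate at each i in [0,8]:
  i=0: ✗ (fails at j=0)
  i=1: ✓ (all of [1,4])
  i=2: ✗ (fails at j=5)
  i=3: ✗ (fails at j=5)
  i=4: ✗ (fails at j=5)
  i=5: ✗ (fails at j=5)
  i=6: ✗ (fails at j=6)
  i=7: ✗ (fails at j=8)
  i=8: ✗ (fails at j=8)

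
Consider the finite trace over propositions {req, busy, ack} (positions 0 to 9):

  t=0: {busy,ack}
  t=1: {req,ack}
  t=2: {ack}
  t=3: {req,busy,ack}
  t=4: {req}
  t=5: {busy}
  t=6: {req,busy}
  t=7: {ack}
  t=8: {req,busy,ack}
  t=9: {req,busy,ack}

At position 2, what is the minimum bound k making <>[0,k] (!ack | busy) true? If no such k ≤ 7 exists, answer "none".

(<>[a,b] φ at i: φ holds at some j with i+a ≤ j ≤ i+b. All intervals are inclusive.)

1

Scan j = 2,3,… for (!ack | busy):
  j=2: fails
  j=3: holds
First hit at j=3, so smallest k = 3-2 = 1.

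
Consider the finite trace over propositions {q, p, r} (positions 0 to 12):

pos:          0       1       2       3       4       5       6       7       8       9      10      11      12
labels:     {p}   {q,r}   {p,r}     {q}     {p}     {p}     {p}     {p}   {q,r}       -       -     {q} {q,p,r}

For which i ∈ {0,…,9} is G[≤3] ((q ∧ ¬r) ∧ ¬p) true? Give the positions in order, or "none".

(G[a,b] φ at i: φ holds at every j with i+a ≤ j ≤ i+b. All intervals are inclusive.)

Evaluate at each i in [0,9]:
  i=0: ✗ (fails at j=0)
  i=1: ✗ (fails at j=1)
  i=2: ✗ (fails at j=2)
  i=3: ✗ (fails at j=4)
  i=4: ✗ (fails at j=4)
  i=5: ✗ (fails at j=5)
  i=6: ✗ (fails at j=6)
  i=7: ✗ (fails at j=7)
  i=8: ✗ (fails at j=8)
  i=9: ✗ (fails at j=9)

none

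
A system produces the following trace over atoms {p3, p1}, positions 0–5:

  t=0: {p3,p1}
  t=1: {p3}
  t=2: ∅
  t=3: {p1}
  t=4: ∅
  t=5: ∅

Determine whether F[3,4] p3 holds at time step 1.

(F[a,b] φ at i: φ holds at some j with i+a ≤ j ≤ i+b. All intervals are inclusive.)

Check p3 at each j in [4,5]:
  j=4: false
  j=5: false
No position in the window satisfies it → formula fails.

No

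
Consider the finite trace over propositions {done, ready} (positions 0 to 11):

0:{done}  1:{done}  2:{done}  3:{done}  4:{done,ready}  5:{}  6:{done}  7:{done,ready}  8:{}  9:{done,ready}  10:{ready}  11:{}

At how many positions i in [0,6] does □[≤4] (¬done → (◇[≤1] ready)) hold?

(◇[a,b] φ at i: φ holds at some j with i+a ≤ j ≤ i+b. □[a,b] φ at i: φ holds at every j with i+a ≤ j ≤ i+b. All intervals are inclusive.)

2

Evaluate at each i in [0,6]:
  i=0: ✓ (all of [0,4])
  i=1: ✗ (fails at j=5)
  i=2: ✗ (fails at j=5)
  i=3: ✗ (fails at j=5)
  i=4: ✗ (fails at j=5)
  i=5: ✗ (fails at j=5)
  i=6: ✓ (all of [6,10])
Positions where it holds: {0, 6} → 2.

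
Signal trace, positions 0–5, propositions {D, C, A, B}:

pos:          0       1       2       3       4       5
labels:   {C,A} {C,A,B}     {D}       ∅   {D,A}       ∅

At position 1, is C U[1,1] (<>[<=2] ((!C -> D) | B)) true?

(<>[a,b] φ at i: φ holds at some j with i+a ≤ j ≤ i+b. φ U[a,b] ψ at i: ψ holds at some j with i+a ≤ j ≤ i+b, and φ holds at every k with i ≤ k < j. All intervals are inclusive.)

Need some j in [2,2] with <>[<=2] ((!C -> D) | B), and C at every k in [1,j-1].
  j=2: <>[<=2] ((!C -> D) | B) holds; C holds at every k in [1,1] → satisfied.

Holds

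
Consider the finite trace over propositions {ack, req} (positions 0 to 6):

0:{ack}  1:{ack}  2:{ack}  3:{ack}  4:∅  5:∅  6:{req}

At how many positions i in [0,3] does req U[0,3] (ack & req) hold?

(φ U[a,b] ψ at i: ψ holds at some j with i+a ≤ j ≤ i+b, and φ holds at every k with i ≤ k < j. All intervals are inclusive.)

Evaluate at each i in [0,3]:
  i=0: ✗ (no rhs in [0,3])
  i=1: ✗ (no rhs in [1,4])
  i=2: ✗ (no rhs in [2,5])
  i=3: ✗ (no rhs in [3,6])
Positions where it holds: {} → 0.

0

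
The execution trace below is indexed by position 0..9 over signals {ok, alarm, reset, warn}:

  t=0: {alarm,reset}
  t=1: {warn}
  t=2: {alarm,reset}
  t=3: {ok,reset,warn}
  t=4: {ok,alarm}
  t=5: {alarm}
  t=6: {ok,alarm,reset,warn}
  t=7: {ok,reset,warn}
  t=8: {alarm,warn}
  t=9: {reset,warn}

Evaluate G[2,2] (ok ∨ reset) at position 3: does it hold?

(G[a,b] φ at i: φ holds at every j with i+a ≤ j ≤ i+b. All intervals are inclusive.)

Check (ok ∨ reset) at every j in [5,5]:
  j=5: false
Fails at j=5 → formula fails.

Does not hold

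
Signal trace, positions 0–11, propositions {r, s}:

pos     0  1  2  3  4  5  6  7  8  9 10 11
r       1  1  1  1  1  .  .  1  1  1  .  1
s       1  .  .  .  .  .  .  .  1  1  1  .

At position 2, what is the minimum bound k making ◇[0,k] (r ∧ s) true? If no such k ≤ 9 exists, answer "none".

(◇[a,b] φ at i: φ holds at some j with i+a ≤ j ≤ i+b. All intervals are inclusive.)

Scan j = 2,3,… for (r ∧ s):
  j=2: fails
  j=3: fails
  j=4: fails
  j=5: fails
  j=6: fails
  j=7: fails
  j=8: holds
First hit at j=8, so smallest k = 8-2 = 6.

6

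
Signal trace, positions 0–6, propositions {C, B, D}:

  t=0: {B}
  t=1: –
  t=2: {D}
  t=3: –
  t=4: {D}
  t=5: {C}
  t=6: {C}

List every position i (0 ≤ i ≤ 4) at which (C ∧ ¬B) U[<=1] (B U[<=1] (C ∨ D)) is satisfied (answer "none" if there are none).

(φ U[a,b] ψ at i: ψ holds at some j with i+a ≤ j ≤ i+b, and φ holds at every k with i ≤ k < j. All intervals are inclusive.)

Evaluate at each i in [0,4]:
  i=0: ✗ (no rhs in [0,1])
  i=1: ✗ (lhs fails at k=1 before rhs at j=2)
  i=2: ✓ (rhs at j=2)
  i=3: ✗ (lhs fails at k=3 before rhs at j=4)
  i=4: ✓ (rhs at j=4)

2, 4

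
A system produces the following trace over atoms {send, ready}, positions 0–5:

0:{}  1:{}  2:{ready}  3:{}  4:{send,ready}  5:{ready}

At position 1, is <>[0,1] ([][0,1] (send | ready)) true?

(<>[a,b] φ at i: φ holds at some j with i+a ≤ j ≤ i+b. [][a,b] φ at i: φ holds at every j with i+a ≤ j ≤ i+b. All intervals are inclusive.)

False

Check [][0,1] (send | ready) at each j in [1,2]:
  j=1: fails at 1
  j=2: fails at 3
No position in the window satisfies it → formula fails.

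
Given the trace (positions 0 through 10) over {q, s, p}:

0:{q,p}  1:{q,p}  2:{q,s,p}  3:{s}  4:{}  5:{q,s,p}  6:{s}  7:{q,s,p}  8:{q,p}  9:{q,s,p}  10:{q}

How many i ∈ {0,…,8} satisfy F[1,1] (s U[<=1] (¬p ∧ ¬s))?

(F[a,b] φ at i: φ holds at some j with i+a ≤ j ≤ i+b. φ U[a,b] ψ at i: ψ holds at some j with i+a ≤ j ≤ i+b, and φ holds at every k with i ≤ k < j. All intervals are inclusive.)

3

Evaluate at each i in [0,8]:
  i=0: ✗ (none in [1,1])
  i=1: ✗ (none in [2,2])
  i=2: ✓ (witness j=3)
  i=3: ✓ (witness j=4)
  i=4: ✗ (none in [5,5])
  i=5: ✗ (none in [6,6])
  i=6: ✗ (none in [7,7])
  i=7: ✗ (none in [8,8])
  i=8: ✓ (witness j=9)
Positions where it holds: {2, 3, 8} → 3.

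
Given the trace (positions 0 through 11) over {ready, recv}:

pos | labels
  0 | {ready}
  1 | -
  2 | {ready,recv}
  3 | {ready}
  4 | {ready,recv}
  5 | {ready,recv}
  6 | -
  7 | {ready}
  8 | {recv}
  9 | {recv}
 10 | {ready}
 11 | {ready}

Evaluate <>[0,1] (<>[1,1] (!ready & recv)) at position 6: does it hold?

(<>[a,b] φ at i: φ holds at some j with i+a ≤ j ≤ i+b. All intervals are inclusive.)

True

Check <>[1,1] (!ready & recv) at each j in [6,7]:
  j=6: fails (none in [7,7])
  j=7: holds (witness at 8)
Found at j=7 → formula holds.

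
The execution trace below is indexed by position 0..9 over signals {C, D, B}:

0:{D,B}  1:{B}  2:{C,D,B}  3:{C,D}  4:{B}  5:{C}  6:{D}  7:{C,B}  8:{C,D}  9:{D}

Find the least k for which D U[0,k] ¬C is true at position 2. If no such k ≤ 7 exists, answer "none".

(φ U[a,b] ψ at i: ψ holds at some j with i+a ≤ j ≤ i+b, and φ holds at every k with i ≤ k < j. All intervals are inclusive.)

2

Need earliest j ≥ 2 with ¬C, and D at every k in [2,j-1].
  j=2: rhs fails.
  j=3: rhs fails.
  j=4: rhs holds; lhs holds on [2,3]. k = 2.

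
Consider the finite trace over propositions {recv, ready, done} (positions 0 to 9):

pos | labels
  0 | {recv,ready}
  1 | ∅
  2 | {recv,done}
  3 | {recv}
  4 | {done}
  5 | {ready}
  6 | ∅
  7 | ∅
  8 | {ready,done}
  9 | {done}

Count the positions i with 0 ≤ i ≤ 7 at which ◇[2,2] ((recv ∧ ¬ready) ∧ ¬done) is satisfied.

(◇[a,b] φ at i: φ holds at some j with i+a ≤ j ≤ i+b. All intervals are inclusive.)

1

Evaluate at each i in [0,7]:
  i=0: ✗ (none in [2,2])
  i=1: ✓ (witness j=3)
  i=2: ✗ (none in [4,4])
  i=3: ✗ (none in [5,5])
  i=4: ✗ (none in [6,6])
  i=5: ✗ (none in [7,7])
  i=6: ✗ (none in [8,8])
  i=7: ✗ (none in [9,9])
Positions where it holds: {1} → 1.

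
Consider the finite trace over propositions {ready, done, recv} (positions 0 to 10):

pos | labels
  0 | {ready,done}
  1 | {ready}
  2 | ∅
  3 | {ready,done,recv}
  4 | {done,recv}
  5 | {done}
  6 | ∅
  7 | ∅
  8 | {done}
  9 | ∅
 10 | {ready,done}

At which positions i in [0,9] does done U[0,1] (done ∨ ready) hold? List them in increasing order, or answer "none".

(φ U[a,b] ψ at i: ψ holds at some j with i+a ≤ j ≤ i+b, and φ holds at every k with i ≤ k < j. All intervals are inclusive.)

Evaluate at each i in [0,9]:
  i=0: ✓ (rhs at j=0)
  i=1: ✓ (rhs at j=1)
  i=2: ✗ (lhs fails at k=2 before rhs at j=3)
  i=3: ✓ (rhs at j=3)
  i=4: ✓ (rhs at j=4)
  i=5: ✓ (rhs at j=5)
  i=6: ✗ (no rhs in [6,7])
  i=7: ✗ (lhs fails at k=7 before rhs at j=8)
  i=8: ✓ (rhs at j=8)
  i=9: ✗ (lhs fails at k=9 before rhs at j=10)

0, 1, 3, 4, 5, 8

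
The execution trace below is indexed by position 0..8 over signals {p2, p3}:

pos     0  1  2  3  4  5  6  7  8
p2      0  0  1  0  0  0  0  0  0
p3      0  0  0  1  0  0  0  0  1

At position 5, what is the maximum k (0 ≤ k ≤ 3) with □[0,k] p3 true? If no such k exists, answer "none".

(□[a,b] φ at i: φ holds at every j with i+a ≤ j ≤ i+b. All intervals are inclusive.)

none

p3 must hold from j=5 onward; find where it first fails.
  j=5: fails → no k works.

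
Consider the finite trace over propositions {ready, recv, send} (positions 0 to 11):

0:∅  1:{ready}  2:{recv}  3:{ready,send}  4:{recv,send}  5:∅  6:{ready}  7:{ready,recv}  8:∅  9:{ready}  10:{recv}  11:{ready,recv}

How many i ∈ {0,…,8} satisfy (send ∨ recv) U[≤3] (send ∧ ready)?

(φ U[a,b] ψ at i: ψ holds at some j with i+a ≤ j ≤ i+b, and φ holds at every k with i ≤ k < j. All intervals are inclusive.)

2

Evaluate at each i in [0,8]:
  i=0: ✗ (lhs fails at k=0 before rhs at j=3)
  i=1: ✗ (lhs fails at k=1 before rhs at j=3)
  i=2: ✓ (rhs at j=3; lhs holds on [2,2])
  i=3: ✓ (rhs at j=3)
  i=4: ✗ (no rhs in [4,7])
  i=5: ✗ (no rhs in [5,8])
  i=6: ✗ (no rhs in [6,9])
  i=7: ✗ (no rhs in [7,10])
  i=8: ✗ (no rhs in [8,11])
Positions where it holds: {2, 3} → 2.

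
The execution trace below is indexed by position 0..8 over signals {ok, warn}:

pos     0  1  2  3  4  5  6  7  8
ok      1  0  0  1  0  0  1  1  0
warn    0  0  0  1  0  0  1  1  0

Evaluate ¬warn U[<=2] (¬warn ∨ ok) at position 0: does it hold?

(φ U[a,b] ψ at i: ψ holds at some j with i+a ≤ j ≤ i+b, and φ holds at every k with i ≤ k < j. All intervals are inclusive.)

Need some j in [0,2] with (¬warn ∨ ok), and ¬warn at every k in [0,j-1].
  j=0: (¬warn ∨ ok) holds; no prefix to check → satisfied.

Holds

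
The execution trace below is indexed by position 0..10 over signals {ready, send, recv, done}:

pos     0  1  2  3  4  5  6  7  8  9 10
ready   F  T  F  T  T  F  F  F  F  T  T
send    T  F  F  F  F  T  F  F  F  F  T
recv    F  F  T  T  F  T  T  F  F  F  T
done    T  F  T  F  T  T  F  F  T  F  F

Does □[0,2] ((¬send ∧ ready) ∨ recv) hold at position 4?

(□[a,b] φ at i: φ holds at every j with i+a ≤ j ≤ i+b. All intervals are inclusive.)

Check ((¬send ∧ ready) ∨ recv) at every j in [4,6]:
  j=4: true
  j=5: true
  j=6: true
All positions satisfy it → formula holds.

Yes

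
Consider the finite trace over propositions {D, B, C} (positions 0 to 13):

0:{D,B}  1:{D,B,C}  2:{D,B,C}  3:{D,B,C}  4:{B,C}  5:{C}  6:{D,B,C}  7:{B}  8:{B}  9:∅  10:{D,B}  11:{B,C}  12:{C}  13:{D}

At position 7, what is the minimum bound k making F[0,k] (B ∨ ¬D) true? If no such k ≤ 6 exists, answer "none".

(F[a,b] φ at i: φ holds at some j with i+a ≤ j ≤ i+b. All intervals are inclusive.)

Scan j = 7,8,… for (B ∨ ¬D):
  j=7: holds
First hit at j=7, so smallest k = 7-7 = 0.

0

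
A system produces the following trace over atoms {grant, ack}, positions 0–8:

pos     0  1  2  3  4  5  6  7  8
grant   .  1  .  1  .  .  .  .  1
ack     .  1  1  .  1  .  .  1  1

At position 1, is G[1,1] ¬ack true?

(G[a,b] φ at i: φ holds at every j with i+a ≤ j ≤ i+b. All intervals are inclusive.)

Check ¬ack at every j in [2,2]:
  j=2: false
Fails at j=2 → formula fails.

No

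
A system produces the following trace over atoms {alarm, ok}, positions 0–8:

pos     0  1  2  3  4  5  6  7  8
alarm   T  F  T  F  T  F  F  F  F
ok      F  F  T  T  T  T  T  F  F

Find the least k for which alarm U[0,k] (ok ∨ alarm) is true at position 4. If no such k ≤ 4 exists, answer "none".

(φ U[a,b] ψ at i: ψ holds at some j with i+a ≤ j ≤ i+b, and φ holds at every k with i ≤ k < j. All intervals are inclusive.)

Need earliest j ≥ 4 with (ok ∨ alarm), and alarm at every k in [4,j-1].
  j=4: rhs holds (empty prefix). k = 0.

0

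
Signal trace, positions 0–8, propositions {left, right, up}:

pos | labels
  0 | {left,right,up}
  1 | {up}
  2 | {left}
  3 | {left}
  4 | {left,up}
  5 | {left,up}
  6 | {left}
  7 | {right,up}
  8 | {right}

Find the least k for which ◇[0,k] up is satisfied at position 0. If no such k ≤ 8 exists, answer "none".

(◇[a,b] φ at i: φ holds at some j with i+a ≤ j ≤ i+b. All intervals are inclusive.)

0

Scan j = 0,1,… for up:
  j=0: holds
First hit at j=0, so smallest k = 0-0 = 0.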